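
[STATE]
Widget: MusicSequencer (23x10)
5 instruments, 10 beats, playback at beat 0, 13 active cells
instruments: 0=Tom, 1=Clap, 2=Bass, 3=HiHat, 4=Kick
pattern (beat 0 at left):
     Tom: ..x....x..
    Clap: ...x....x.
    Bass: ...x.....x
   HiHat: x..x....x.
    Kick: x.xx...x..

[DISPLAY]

      ▼123456789       
   Tom··█····█··       
  Clap···█····█·       
  Bass···█·····█       
 HiHat█··█····█·       
  Kick█·██···█··       
                       
                       
                       
                       


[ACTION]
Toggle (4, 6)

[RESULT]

      ▼123456789       
   Tom··█····█··       
  Clap···█····█·       
  Bass···█·····█       
 HiHat█··█····█·       
  Kick█·██··██··       
                       
                       
                       
                       


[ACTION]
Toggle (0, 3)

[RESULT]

      ▼123456789       
   Tom··██···█··       
  Clap···█····█·       
  Bass···█·····█       
 HiHat█··█····█·       
  Kick█·██··██··       
                       
                       
                       
                       


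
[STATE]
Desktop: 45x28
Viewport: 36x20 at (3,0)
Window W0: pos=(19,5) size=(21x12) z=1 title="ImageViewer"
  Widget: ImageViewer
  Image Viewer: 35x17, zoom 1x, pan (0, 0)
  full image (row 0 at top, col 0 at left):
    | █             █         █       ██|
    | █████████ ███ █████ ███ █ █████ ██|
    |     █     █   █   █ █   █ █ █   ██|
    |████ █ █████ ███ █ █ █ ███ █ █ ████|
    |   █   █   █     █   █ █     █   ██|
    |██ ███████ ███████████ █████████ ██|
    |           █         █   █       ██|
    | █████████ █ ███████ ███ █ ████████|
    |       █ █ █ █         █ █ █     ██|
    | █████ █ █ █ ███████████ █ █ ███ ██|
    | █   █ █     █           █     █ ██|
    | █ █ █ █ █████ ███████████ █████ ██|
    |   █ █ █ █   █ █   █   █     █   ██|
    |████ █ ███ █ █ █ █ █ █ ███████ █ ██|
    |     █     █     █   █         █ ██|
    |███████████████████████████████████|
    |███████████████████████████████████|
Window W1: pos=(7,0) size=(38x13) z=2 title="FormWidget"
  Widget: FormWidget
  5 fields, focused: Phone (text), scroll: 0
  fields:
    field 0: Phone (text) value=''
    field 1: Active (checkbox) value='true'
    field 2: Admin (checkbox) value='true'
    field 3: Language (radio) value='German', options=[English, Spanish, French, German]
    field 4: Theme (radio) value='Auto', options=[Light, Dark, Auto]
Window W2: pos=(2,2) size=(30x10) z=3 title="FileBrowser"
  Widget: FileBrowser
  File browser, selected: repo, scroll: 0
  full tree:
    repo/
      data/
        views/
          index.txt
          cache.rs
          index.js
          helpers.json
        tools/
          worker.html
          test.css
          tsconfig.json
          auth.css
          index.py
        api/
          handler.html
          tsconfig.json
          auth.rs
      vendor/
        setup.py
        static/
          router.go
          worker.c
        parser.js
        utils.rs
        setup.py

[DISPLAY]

    ┏━━━━━━━━━━━━━━━━━━━━━━━━━━━━━━━
    ┃ FormWidget                    
━━━━━━━━━━━━━━━━━━━━━━━━━━━━┓───────
 FileBrowser                ┃       
────────────────────────────┨       
> [-] repo/                 ┃       
    [+] data/               ┃h  ( ) 
    [+] vendor/             ┃ ( ) Da
                            ┃       
                            ┃       
                            ┃       
━━━━━━━━━━━━━━━━━━━━━━━━━━━━┛       
    ┗━━━━━━━━━━━━━━━━━━━━━━━━━━━━━━━
                ┃██ ███████ ████████
                ┃           █       
                ┃ █████████ █ ██████
                ┗━━━━━━━━━━━━━━━━━━━
                                    
                                    
                                    


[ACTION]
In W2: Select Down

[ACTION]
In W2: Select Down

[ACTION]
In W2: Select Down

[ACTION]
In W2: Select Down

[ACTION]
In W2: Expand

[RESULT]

    ┏━━━━━━━━━━━━━━━━━━━━━━━━━━━━━━━
    ┃ FormWidget                    
━━━━━━━━━━━━━━━━━━━━━━━━━━━━┓───────
 FileBrowser                ┃       
────────────────────────────┨       
  [-] repo/                 ┃       
    [+] data/               ┃h  ( ) 
  > [-] vendor/             ┃ ( ) Da
      setup.py              ┃       
      [+] static/           ┃       
      parser.js             ┃       
━━━━━━━━━━━━━━━━━━━━━━━━━━━━┛       
    ┗━━━━━━━━━━━━━━━━━━━━━━━━━━━━━━━
                ┃██ ███████ ████████
                ┃           █       
                ┃ █████████ █ ██████
                ┗━━━━━━━━━━━━━━━━━━━
                                    
                                    
                                    


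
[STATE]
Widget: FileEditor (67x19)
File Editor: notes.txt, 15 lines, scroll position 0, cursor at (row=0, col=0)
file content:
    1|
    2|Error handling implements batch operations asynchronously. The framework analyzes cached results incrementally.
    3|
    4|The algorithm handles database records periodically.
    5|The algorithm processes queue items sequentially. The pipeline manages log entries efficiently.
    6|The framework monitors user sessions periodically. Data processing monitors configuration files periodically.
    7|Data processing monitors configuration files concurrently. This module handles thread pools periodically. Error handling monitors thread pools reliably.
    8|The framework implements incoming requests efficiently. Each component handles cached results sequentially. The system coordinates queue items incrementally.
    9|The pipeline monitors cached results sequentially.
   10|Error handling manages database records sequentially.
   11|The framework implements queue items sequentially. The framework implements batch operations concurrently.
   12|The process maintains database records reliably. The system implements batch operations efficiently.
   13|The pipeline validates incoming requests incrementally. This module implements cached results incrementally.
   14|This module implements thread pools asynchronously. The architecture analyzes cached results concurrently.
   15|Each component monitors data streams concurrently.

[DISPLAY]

█                                                                 ▲
Error handling implements batch operations asynchronously. The fra█
                                                                  ░
The algorithm handles database records periodically.              ░
The algorithm processes queue items sequentially. The pipeline man░
The framework monitors user sessions periodically. Data processing░
Data processing monitors configuration files concurrently. This mo░
The framework implements incoming requests efficiently. Each compo░
The pipeline monitors cached results sequentially.                ░
Error handling manages database records sequentially.             ░
The framework implements queue items sequentially. The framework i░
The process maintains database records reliably. The system implem░
The pipeline validates incoming requests incrementally. This modul░
This module implements thread pools asynchronously. The architectu░
Each component monitors data streams concurrently.                ░
                                                                  ░
                                                                  ░
                                                                  ░
                                                                  ▼


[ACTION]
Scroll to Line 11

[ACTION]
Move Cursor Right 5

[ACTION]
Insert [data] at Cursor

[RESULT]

data█                                                             ▲
Error handling implements batch operations asynchronously. The fra█
                                                                  ░
The algorithm handles database records periodically.              ░
The algorithm processes queue items sequentially. The pipeline man░
The framework monitors user sessions periodically. Data processing░
Data processing monitors configuration files concurrently. This mo░
The framework implements incoming requests efficiently. Each compo░
The pipeline monitors cached results sequentially.                ░
Error handling manages database records sequentially.             ░
The framework implements queue items sequentially. The framework i░
The process maintains database records reliably. The system implem░
The pipeline validates incoming requests incrementally. This modul░
This module implements thread pools asynchronously. The architectu░
Each component monitors data streams concurrently.                ░
                                                                  ░
                                                                  ░
                                                                  ░
                                                                  ▼


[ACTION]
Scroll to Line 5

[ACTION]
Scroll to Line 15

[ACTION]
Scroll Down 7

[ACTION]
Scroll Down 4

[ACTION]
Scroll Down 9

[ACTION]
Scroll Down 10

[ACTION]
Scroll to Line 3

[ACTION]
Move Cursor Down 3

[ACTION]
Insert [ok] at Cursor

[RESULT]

data                                                              ▲
Error handling implements batch operations asynchronously. The fra█
                                                                  ░
The ok█lgorithm handles database records periodically.            ░
The algorithm processes queue items sequentially. The pipeline man░
The framework monitors user sessions periodically. Data processing░
Data processing monitors configuration files concurrently. This mo░
The framework implements incoming requests efficiently. Each compo░
The pipeline monitors cached results sequentially.                ░
Error handling manages database records sequentially.             ░
The framework implements queue items sequentially. The framework i░
The process maintains database records reliably. The system implem░
The pipeline validates incoming requests incrementally. This modul░
This module implements thread pools asynchronously. The architectu░
Each component monitors data streams concurrently.                ░
                                                                  ░
                                                                  ░
                                                                  ░
                                                                  ▼


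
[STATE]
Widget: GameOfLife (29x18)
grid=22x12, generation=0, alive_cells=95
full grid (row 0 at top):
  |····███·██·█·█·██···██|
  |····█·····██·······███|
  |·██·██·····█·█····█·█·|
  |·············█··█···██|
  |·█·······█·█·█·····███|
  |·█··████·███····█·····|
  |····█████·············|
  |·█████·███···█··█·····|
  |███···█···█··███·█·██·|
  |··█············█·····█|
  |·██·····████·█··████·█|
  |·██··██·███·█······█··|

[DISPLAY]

Gen: 0                       
····███·██·█·█·██···██       
····█·····██·······███       
·██·██·····█·█····█·█·       
·············█··█···██       
·█·······█·█·█·····███       
·█··████·███····█·····       
····█████·············       
·█████·███···█··█·····       
███···█···█··███·█·██·       
··█············█·····█       
·██·····████·█··████·█       
·██··██·███·█······█··       
                             
                             
                             
                             
                             


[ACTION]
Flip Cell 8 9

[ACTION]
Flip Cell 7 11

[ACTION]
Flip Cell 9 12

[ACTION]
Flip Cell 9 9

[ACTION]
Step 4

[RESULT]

Gen: 4                       
······················       
·····██····██·········       
··██·██··█████········       
····█·················       
·····██···█···········       
····█·····█···········       
·····███··············       
█·█···██······█████···       
···███·██···█··█·█·██·       
█··█··███······█·█·██·       
·█·██·█·····████·█····       
···█·········████·····       
                             
                             
                             
                             
                             


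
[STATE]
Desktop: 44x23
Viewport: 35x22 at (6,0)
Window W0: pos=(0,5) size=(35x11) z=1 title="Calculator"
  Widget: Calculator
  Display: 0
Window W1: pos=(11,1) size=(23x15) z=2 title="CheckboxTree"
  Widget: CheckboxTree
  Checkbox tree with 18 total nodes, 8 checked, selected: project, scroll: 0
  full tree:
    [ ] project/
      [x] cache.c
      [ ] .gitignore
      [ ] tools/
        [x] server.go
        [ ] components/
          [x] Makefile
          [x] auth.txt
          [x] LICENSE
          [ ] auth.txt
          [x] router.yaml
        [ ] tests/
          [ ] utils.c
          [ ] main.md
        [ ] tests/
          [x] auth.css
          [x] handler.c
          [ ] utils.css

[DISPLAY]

                                   
     ┏━━━━━━━━━━━━━━━━━━━━━┓       
     ┃ CheckboxTree        ┃       
     ┠─────────────────────┨       
     ┃>[-] project/        ┃       
━━━━━┃   [x] cache.c       ┃┓      
ulato┃   [ ] .gitignore    ┃┃      
─────┃   [-] tools/        ┃┨      
     ┃     [x] server.go   ┃┃      
───┬─┃     [-] components/ ┃┃      
 8 │ ┃       [x] Makefile  ┃┃      
───┼─┃       [x] auth.txt  ┃┃      
 5 │ ┃       [x] LICENSE   ┃┃      
───┼─┃       [ ] auth.txt  ┃┃      
 2 │ ┃       [x] router.yam┃┃      
━━━━━┗━━━━━━━━━━━━━━━━━━━━━┛┛      
                                   
                                   
                                   
                                   
                                   
                                   


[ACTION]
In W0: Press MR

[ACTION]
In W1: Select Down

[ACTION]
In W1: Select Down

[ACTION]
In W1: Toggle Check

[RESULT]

                                   
     ┏━━━━━━━━━━━━━━━━━━━━━┓       
     ┃ CheckboxTree        ┃       
     ┠─────────────────────┨       
     ┃ [-] project/        ┃       
━━━━━┃   [x] cache.c       ┃┓      
ulato┃>  [x] .gitignore    ┃┃      
─────┃   [-] tools/        ┃┨      
     ┃     [x] server.go   ┃┃      
───┬─┃     [-] components/ ┃┃      
 8 │ ┃       [x] Makefile  ┃┃      
───┼─┃       [x] auth.txt  ┃┃      
 5 │ ┃       [x] LICENSE   ┃┃      
───┼─┃       [ ] auth.txt  ┃┃      
 2 │ ┃       [x] router.yam┃┃      
━━━━━┗━━━━━━━━━━━━━━━━━━━━━┛┛      
                                   
                                   
                                   
                                   
                                   
                                   


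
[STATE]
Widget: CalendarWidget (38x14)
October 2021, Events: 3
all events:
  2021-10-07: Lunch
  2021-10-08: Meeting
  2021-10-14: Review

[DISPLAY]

             October 2021             
Mo Tu We Th Fr Sa Su                  
             1  2  3                  
 4  5  6  7*  8*  9 10                
11 12 13 14* 15 16 17                 
18 19 20 21 22 23 24                  
25 26 27 28 29 30 31                  
                                      
                                      
                                      
                                      
                                      
                                      
                                      


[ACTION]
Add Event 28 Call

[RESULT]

             October 2021             
Mo Tu We Th Fr Sa Su                  
             1  2  3                  
 4  5  6  7*  8*  9 10                
11 12 13 14* 15 16 17                 
18 19 20 21 22 23 24                  
25 26 27 28* 29 30 31                 
                                      
                                      
                                      
                                      
                                      
                                      
                                      


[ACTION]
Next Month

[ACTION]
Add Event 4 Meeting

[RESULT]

            November 2021             
Mo Tu We Th Fr Sa Su                  
 1  2  3  4*  5  6  7                 
 8  9 10 11 12 13 14                  
15 16 17 18 19 20 21                  
22 23 24 25 26 27 28                  
29 30                                 
                                      
                                      
                                      
                                      
                                      
                                      
                                      


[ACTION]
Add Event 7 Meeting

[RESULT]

            November 2021             
Mo Tu We Th Fr Sa Su                  
 1  2  3  4*  5  6  7*                
 8  9 10 11 12 13 14                  
15 16 17 18 19 20 21                  
22 23 24 25 26 27 28                  
29 30                                 
                                      
                                      
                                      
                                      
                                      
                                      
                                      


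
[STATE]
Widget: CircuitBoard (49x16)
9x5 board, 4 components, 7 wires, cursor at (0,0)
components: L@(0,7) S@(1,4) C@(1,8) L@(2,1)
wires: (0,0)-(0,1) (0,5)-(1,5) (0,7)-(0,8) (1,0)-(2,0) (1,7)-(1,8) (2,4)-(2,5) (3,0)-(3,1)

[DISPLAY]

   0 1 2 3 4 5 6 7 8                             
0  [.]─ ·               ·       L ─ ·            
                        │                        
1   ·               S   ·       · ─ C            
    │                                            
2   ·   L           · ─ ·                        
                                                 
3   · ─ ·                                        
                                                 
4                                                
Cursor: (0,0)                                    
                                                 
                                                 
                                                 
                                                 
                                                 


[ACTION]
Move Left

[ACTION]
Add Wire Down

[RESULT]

   0 1 2 3 4 5 6 7 8                             
0  [.]─ ·               ·       L ─ ·            
    │                   │                        
1   ·               S   ·       · ─ C            
    │                                            
2   ·   L           · ─ ·                        
                                                 
3   · ─ ·                                        
                                                 
4                                                
Cursor: (0,0)                                    
                                                 
                                                 
                                                 
                                                 
                                                 


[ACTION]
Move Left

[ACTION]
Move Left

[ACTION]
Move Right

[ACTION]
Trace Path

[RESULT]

   0 1 2 3 4 5 6 7 8                             
0   · ─[.]              ·       L ─ ·            
    │                   │                        
1   ·               S   ·       · ─ C            
    │                                            
2   ·   L           · ─ ·                        
                                                 
3   · ─ ·                                        
                                                 
4                                                
Cursor: (0,1)  Trace: Path with 4 nodes, no compo
                                                 
                                                 
                                                 
                                                 
                                                 


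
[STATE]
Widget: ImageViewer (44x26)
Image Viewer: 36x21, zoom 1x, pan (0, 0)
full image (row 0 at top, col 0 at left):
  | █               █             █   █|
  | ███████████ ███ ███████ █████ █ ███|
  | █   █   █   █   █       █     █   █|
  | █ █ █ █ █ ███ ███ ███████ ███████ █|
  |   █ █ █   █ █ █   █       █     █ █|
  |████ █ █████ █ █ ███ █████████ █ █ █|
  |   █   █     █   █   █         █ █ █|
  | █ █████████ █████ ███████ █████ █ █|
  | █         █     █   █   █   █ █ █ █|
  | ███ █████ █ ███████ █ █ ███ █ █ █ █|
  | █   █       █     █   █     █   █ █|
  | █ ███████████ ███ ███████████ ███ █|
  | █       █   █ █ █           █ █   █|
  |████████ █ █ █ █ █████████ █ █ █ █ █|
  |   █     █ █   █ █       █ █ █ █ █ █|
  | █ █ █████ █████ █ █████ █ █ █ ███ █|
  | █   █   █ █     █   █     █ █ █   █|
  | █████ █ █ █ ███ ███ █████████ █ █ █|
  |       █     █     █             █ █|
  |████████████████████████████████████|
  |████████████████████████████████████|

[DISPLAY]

 █               █             █   █        
 ███████████ ███ ███████ █████ █ ███        
 █   █   █   █   █       █     █   █        
 █ █ █ █ █ ███ ███ ███████ ███████ █        
   █ █ █   █ █ █   █       █     █ █        
████ █ █████ █ █ ███ █████████ █ █ █        
   █   █     █   █   █         █ █ █        
 █ █████████ █████ ███████ █████ █ █        
 █         █     █   █   █   █ █ █ █        
 ███ █████ █ ███████ █ █ ███ █ █ █ █        
 █   █       █     █   █     █   █ █        
 █ ███████████ ███ ███████████ ███ █        
 █       █   █ █ █           █ █   █        
████████ █ █ █ █ █████████ █ █ █ █ █        
   █     █ █   █ █       █ █ █ █ █ █        
 █ █ █████ █████ █ █████ █ █ █ ███ █        
 █   █   █ █     █   █     █ █ █   █        
 █████ █ █ █ ███ ███ █████████ █ █ █        
       █     █     █             █ █        
████████████████████████████████████        
████████████████████████████████████        
                                            
                                            
                                            
                                            
                                            


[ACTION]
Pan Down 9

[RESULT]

 ███ █████ █ ███████ █ █ ███ █ █ █ █        
 █   █       █     █   █     █   █ █        
 █ ███████████ ███ ███████████ ███ █        
 █       █   █ █ █           █ █   █        
████████ █ █ █ █ █████████ █ █ █ █ █        
   █     █ █   █ █       █ █ █ █ █ █        
 █ █ █████ █████ █ █████ █ █ █ ███ █        
 █   █   █ █     █   █     █ █ █   █        
 █████ █ █ █ ███ ███ █████████ █ █ █        
       █     █     █             █ █        
████████████████████████████████████        
████████████████████████████████████        
                                            
                                            
                                            
                                            
                                            
                                            
                                            
                                            
                                            
                                            
                                            
                                            
                                            
                                            


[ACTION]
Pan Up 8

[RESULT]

 ███████████ ███ ███████ █████ █ ███        
 █   █   █   █   █       █     █   █        
 █ █ █ █ █ ███ ███ ███████ ███████ █        
   █ █ █   █ █ █   █       █     █ █        
████ █ █████ █ █ ███ █████████ █ █ █        
   █   █     █   █   █         █ █ █        
 █ █████████ █████ ███████ █████ █ █        
 █         █     █   █   █   █ █ █ █        
 ███ █████ █ ███████ █ █ ███ █ █ █ █        
 █   █       █     █   █     █   █ █        
 █ ███████████ ███ ███████████ ███ █        
 █       █   █ █ █           █ █   █        
████████ █ █ █ █ █████████ █ █ █ █ █        
   █     █ █   █ █       █ █ █ █ █ █        
 █ █ █████ █████ █ █████ █ █ █ ███ █        
 █   █   █ █     █   █     █ █ █   █        
 █████ █ █ █ ███ ███ █████████ █ █ █        
       █     █     █             █ █        
████████████████████████████████████        
████████████████████████████████████        
                                            
                                            
                                            
                                            
                                            
                                            


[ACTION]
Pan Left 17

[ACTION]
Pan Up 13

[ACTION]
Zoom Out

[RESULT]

 █               █             █   █        
 ███████████ ███ ███████ █████ █ ███        
 █   █   █   █   █       █     █   █        
 █ █ █ █ █ ███ ███ ███████ ███████ █        
   █ █ █   █ █ █   █       █     █ █        
████ █ █████ █ █ ███ █████████ █ █ █        
   █   █     █   █   █         █ █ █        
 █ █████████ █████ ███████ █████ █ █        
 █         █     █   █   █   █ █ █ █        
 ███ █████ █ ███████ █ █ ███ █ █ █ █        
 █   █       █     █   █     █   █ █        
 █ ███████████ ███ ███████████ ███ █        
 █       █   █ █ █           █ █   █        
████████ █ █ █ █ █████████ █ █ █ █ █        
   █     █ █   █ █       █ █ █ █ █ █        
 █ █ █████ █████ █ █████ █ █ █ ███ █        
 █   █   █ █     █   █     █ █ █   █        
 █████ █ █ █ ███ ███ █████████ █ █ █        
       █     █     █             █ █        
████████████████████████████████████        
████████████████████████████████████        
                                            
                                            
                                            
                                            
                                            


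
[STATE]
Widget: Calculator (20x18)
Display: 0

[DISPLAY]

                   0
┌───┬───┬───┬───┐   
│ 7 │ 8 │ 9 │ ÷ │   
├───┼───┼───┼───┤   
│ 4 │ 5 │ 6 │ × │   
├───┼───┼───┼───┤   
│ 1 │ 2 │ 3 │ - │   
├───┼───┼───┼───┤   
│ 0 │ . │ = │ + │   
├───┼───┼───┼───┤   
│ C │ MC│ MR│ M+│   
└───┴───┴───┴───┘   
                    
                    
                    
                    
                    
                    


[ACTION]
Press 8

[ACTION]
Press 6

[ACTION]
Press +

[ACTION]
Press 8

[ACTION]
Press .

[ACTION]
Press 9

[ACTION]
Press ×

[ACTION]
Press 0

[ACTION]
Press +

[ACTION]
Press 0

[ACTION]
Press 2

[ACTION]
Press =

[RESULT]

                   2
┌───┬───┬───┬───┐   
│ 7 │ 8 │ 9 │ ÷ │   
├───┼───┼───┼───┤   
│ 4 │ 5 │ 6 │ × │   
├───┼───┼───┼───┤   
│ 1 │ 2 │ 3 │ - │   
├───┼───┼───┼───┤   
│ 0 │ . │ = │ + │   
├───┼───┼───┼───┤   
│ C │ MC│ MR│ M+│   
└───┴───┴───┴───┘   
                    
                    
                    
                    
                    
                    


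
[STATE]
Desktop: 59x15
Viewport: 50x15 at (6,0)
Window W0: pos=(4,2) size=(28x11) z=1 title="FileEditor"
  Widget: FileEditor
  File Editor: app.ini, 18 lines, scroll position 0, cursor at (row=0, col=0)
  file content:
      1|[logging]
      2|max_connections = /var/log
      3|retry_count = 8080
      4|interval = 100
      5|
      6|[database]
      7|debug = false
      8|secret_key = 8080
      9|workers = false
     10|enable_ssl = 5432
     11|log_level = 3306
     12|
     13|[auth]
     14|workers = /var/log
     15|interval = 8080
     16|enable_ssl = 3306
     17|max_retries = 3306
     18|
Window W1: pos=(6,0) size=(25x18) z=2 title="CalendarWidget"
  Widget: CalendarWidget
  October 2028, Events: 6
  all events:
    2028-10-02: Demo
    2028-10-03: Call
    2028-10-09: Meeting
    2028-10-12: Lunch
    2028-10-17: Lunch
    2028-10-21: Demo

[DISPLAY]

┏━━━━━━━━━━━━━━━━━━━━━━━┓                         
┃ CalendarWidget        ┃                         
┠───────────────────────┨┓                        
┃      October 2028     ┃┃                        
┃Mo Tu We Th Fr Sa Su   ┃┨                        
┃                   1   ┃┃                        
┃ 2*  3*  4  5  6  7  8 ┃┃                        
┃ 9* 10 11 12* 13 14 15 ┃┃                        
┃16 17* 18 19 20 21* 22 ┃┃                        
┃23 24 25 26 27 28 29   ┃┃                        
┃30 31                  ┃┃                        
┃                       ┃┃                        
┃                       ┃┛                        
┃                       ┃                         
┃                       ┃                         


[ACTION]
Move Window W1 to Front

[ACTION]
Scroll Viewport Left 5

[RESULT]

     ┏━━━━━━━━━━━━━━━━━━━━━━━┓                    
     ┃ CalendarWidget        ┃                    
   ┏━┠───────────────────────┨┓                   
   ┃ ┃      October 2028     ┃┃                   
   ┠─┃Mo Tu We Th Fr Sa Su   ┃┨                   
   ┃█┃                   1   ┃┃                   
   ┃m┃ 2*  3*  4  5  6  7  8 ┃┃                   
   ┃r┃ 9* 10 11 12* 13 14 15 ┃┃                   
   ┃i┃16 17* 18 19 20 21* 22 ┃┃                   
   ┃ ┃23 24 25 26 27 28 29   ┃┃                   
   ┃[┃30 31                  ┃┃                   
   ┃d┃                       ┃┃                   
   ┗━┃                       ┃┛                   
     ┃                       ┃                    
     ┃                       ┃                    


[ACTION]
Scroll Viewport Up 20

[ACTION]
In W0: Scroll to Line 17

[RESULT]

     ┏━━━━━━━━━━━━━━━━━━━━━━━┓                    
     ┃ CalendarWidget        ┃                    
   ┏━┠───────────────────────┨┓                   
   ┃ ┃      October 2028     ┃┃                   
   ┠─┃Mo Tu We Th Fr Sa Su   ┃┨                   
   ┃ ┃                   1   ┃┃                   
   ┃[┃ 2*  3*  4  5  6  7  8 ┃┃                   
   ┃w┃ 9* 10 11 12* 13 14 15 ┃┃                   
   ┃i┃16 17* 18 19 20 21* 22 ┃┃                   
   ┃e┃23 24 25 26 27 28 29   ┃┃                   
   ┃m┃30 31                  ┃┃                   
   ┃ ┃                       ┃┃                   
   ┗━┃                       ┃┛                   
     ┃                       ┃                    
     ┃                       ┃                    


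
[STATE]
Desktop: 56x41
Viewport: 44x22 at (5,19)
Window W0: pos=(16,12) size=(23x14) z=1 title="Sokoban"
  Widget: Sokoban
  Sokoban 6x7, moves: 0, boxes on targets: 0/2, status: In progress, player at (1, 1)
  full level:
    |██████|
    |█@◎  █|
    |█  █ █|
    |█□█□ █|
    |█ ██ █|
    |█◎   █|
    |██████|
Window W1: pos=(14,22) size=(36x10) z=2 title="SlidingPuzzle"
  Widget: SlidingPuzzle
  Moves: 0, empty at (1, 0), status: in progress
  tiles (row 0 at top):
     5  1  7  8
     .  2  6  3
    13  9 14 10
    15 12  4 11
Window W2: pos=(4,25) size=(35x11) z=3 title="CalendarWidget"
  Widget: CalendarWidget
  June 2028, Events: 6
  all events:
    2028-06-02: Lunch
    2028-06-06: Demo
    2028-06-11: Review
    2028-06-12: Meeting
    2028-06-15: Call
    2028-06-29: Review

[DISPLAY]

           ┃█ ██ █               ┃          
           ┃█◎   █               ┃          
           ┃██████               ┃          
         ┏━━━━━━━━━━━━━━━━━━━━━━━━━━━━━━━━━━
         ┃ SlidingPuzzle                    
         ┠──────────────────────────────────
━━━━━━━━━━━━━━━━━━━━━━━━━━━━━━━━━┓          
 CalendarWidget                  ┃          
─────────────────────────────────┨          
            June 2028            ┃          
Mo Tu We Th Fr Sa Su             ┃          
          1  2*  3  4            ┃          
 5  6*  7  8  9 10 11*           ┃━━━━━━━━━━
12* 13 14 15* 16 17 18           ┃          
19 20 21 22 23 24 25             ┃          
26 27 28 29* 30                  ┃          
━━━━━━━━━━━━━━━━━━━━━━━━━━━━━━━━━┛          
                                            
                                            
                                            
                                            
                                            


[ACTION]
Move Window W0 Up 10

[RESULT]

                                            
                                            
                                            
         ┏━━━━━━━━━━━━━━━━━━━━━━━━━━━━━━━━━━
         ┃ SlidingPuzzle                    
         ┠──────────────────────────────────
━━━━━━━━━━━━━━━━━━━━━━━━━━━━━━━━━┓          
 CalendarWidget                  ┃          
─────────────────────────────────┨          
            June 2028            ┃          
Mo Tu We Th Fr Sa Su             ┃          
          1  2*  3  4            ┃          
 5  6*  7  8  9 10 11*           ┃━━━━━━━━━━
12* 13 14 15* 16 17 18           ┃          
19 20 21 22 23 24 25             ┃          
26 27 28 29* 30                  ┃          
━━━━━━━━━━━━━━━━━━━━━━━━━━━━━━━━━┛          
                                            
                                            
                                            
                                            
                                            


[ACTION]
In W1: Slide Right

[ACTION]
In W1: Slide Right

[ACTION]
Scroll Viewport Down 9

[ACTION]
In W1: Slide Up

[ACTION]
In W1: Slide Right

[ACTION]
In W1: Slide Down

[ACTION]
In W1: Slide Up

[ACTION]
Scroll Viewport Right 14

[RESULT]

                                            
                                            
                                            
  ┏━━━━━━━━━━━━━━━━━━━━━━━━━━━━━━━━━━┓      
  ┃ SlidingPuzzle                    ┃      
  ┠──────────────────────────────────┨      
━━━━━━━━━━━━━━━━━━━━━━━━━━┓          ┃      
arWidget                  ┃          ┃      
──────────────────────────┨          ┃      
     June 2028            ┃          ┃      
e Th Fr Sa Su             ┃          ┃      
   1  2*  3  4            ┃          ┃      
 7  8  9 10 11*           ┃━━━━━━━━━━┛      
14 15* 16 17 18           ┃                 
1 22 23 24 25             ┃                 
8 29* 30                  ┃                 
━━━━━━━━━━━━━━━━━━━━━━━━━━┛                 
                                            
                                            
                                            
                                            
                                            
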